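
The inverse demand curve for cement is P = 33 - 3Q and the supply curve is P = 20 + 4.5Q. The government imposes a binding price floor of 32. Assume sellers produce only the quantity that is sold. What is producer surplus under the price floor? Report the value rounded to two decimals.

Free-market equilibrium: 33 - 3Q = 20 + 4.5Q gives Q* = 1.7333, P* = 27.8.
At P = 32, buyers demand (33 - 32)/3 = 0.3333 while sellers would supply more, so the quantity traded is 0.3333 at price 32.
The supply price at Q = 0.3333 is 21.5. PS is the trapezoid between 32 and supply over [0, 0.3333]: (1/2)[(32 - 20) + (32 - 21.5)](0.3333) = 3.75.

3.75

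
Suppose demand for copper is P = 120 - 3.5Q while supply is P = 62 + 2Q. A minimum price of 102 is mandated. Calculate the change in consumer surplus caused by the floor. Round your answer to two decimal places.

Free-market equilibrium: 120 - 3.5Q = 62 + 2Q gives Q* = 10.5455, P* = 83.0909.
At the floor price 102, quantity demanded is (120 - 102)/3.5 = 5.1429; demand is the short side, so Q = 5.1429 trades at P = 102.
CS goes from (1/2)(10.5455)(36.9091) = 194.6116 to 46.2857 (computed as (120 - 102)(5.1429) - (1/2)(3.5)(5.1429)^2), a change of -148.3259.

-148.33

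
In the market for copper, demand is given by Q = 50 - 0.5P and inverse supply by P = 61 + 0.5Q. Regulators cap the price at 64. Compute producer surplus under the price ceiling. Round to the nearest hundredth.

Rewriting demand in inverse form: P = 100 - 2Q.
Free-market equilibrium: 100 - 2Q = 61 + 0.5Q gives Q* = 15.6, P* = 68.8.
At the ceiling price 64, quantity supplied is (64 - 61)/0.5 = 6; supply is the short side, so Q = 6 trades at P = 64.
PS is the triangle above supply below 64: (1/2)(6)(64 - 61) = 9.

9.00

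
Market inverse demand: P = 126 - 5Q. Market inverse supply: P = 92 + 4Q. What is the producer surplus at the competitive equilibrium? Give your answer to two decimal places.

Setting demand equal to supply, 34 = 9Q, so Q* = 3.7778 and P* = 107.1111.
The supply curve's price intercept is 92, so PS = (1/2)(Q*)(P* - 92) = (1/2)(3.7778)(15.1111) = 28.5432.

28.54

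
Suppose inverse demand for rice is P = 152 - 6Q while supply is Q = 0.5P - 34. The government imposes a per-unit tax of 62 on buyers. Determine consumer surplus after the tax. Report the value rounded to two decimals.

Rewriting supply in inverse form: P = 68 + 2Q.
Without the tax, 152 - 6Q = 68 + 2Q so Q* = 10.5 and P* = 89.
With the tax, buyers' net willingness to pay falls by 62: (152 - 62) - 6Q = 68 + 2Q, so Q_t = 2.75. Buyers pay P_b = 135.5; sellers receive P_s = P_b - 62 = 73.5.
CS = (1/2)(Q_t)(152 - P_b) = (1/2)(2.75)(16.5) = 22.6875.

22.69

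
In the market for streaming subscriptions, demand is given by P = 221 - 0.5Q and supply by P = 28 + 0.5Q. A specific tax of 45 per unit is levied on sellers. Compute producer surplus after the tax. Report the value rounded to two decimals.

Without the tax, 221 - 0.5Q = 28 + 0.5Q so Q* = 193 and P* = 124.5.
A tax on sellers shifts supply up by 45: 221 - 0.5Q = 28 + 0.5Q + 45, so Q_t = 148. Buyers pay P_b = 147; sellers receive P_s = P_b - 45 = 102.
PS = (1/2)(Q_t)(P_s - 28) = (1/2)(148)(74) = 5476.

5476.00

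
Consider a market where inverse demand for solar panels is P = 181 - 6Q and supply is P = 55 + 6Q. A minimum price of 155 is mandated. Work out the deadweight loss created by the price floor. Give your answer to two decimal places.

Without the control, 181 - 6Q = 55 + 6Q so Q* = 10.5 and P* = 118.
At P = 155, buyers demand (181 - 155)/6 = 4.3333 while sellers would supply more, so the quantity traded is 4.3333 at price 155.
The lost-trades triangle has base Q* - 4.3333 = 6.1667 and height equal to the gap between the curves at Q = 4.3333, which is 155 - 81 = 74. DWL = (1/2)(6.1667)(74) = 228.1667.

228.17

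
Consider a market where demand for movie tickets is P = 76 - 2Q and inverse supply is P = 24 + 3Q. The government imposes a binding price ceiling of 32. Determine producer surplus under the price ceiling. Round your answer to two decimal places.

10.67

Without the control, 76 - 2Q = 24 + 3Q so Q* = 10.4 and P* = 55.2.
At P = 32, sellers supply (32 - 24)/3 = 2.6667 while buyers want more, so the quantity traded is 2.6667 at price 32.
PS is the triangle above supply below 32: (1/2)(2.6667)(32 - 24) = 10.6667.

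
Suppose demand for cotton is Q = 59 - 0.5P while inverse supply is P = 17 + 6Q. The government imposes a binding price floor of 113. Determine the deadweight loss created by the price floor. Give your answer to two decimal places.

410.06

Rewriting demand in inverse form: P = 118 - 2Q.
Without the control, 118 - 2Q = 17 + 6Q so Q* = 12.625 and P* = 92.75.
At the floor price 113, quantity demanded is (118 - 113)/2 = 2.5; demand is the short side, so Q = 2.5 trades at P = 113.
The lost-trades triangle has base Q* - 2.5 = 10.125 and height equal to the gap between the curves at Q = 2.5, which is 113 - 32 = 81. DWL = (1/2)(10.125)(81) = 410.0625.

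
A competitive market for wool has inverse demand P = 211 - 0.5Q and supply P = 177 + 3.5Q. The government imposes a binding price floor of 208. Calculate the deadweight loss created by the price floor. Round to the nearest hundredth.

12.50

Free-market equilibrium: 211 - 0.5Q = 177 + 3.5Q gives Q* = 8.5, P* = 206.75.
At P = 208, buyers demand (211 - 208)/0.5 = 6 while sellers would supply more, so the quantity traded is 6 at price 208.
At Q = 6 the demand price is 208 and the supply price is 198. Deadweight loss is the triangle between the curves from 6 to 8.5: (1/2)(208 - 198)(8.5 - 6) = 12.5.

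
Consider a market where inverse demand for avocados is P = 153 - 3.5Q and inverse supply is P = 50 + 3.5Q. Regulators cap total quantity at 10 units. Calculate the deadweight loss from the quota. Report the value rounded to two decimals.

77.79

Without the quota, 153 - 3.5Q = 50 + 3.5Q gives Q* = 14.7143.
At Q = 10 the demand price is 153 - 3.5(10) = 118 and the supply price is 50 + 3.5(10) = 85.
Deadweight loss is the triangle between the curves from 10 to 14.7143: (1/2)(118 - 85)(14.7143 - 10) = 77.7857.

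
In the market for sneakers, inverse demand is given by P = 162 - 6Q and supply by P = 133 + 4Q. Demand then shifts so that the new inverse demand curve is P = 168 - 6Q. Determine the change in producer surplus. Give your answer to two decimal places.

7.68

Initial equilibrium: Q_0 = 2.9, P_0 = 144.6; CS_0 = (1/2)(2.9)(17.4) = 25.23, PS_0 = (1/2)(2.9)(11.6) = 16.82.
New equilibrium: 168 - 6Q = 133 + 4Q gives Q_1 = 3.5, P_1 = 147; CS_1 = 36.75, PS_1 = 24.5.
Change in producer surplus = 24.5 - 16.82 = 7.68.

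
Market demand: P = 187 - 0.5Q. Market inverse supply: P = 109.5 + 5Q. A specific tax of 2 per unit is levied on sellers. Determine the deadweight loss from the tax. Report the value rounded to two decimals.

0.36

Pre-tax equilibrium: 187 - 0.5Q = 109.5 + 5Q gives Q* = 14.0909, P* = 179.9545.
With the tax, sellers need 2 more per unit: 187 - 0.5Q = 109.5 + 5Q + 2, so Q_t = 13.7273. Buyers pay P_b = 180.1364; sellers receive P_s = P_b - 2 = 178.1364.
Deadweight loss is the triangle between the curves from Q_t to Q*: (1/2)(14.0909 - 13.7273)(2) = 0.3636.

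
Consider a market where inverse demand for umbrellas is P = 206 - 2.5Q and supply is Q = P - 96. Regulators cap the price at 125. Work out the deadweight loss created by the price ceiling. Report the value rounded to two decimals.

10.32

Rewriting supply in inverse form: P = 96 + Q.
Free-market equilibrium: 206 - 2.5Q = 96 + Q gives Q* = 31.4286, P* = 127.4286.
At the ceiling price 125, quantity supplied is (125 - 96)/1 = 29; supply is the short side, so Q = 29 trades at P = 125.
At Q = 29 the demand price is 133.5 and the supply price is 125. Deadweight loss is the triangle between the curves from 29 to 31.4286: (1/2)(133.5 - 125)(31.4286 - 29) = 10.3214.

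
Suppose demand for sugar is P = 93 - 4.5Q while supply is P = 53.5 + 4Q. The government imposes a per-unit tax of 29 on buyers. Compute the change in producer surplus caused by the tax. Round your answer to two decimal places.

-40.14

Without the tax, 93 - 4.5Q = 53.5 + 4Q so Q* = 4.6471 and P* = 72.0882.
A tax on buyers shifts demand down by 29: (93 - 29) - 4.5Q = 53.5 + 4Q, so Q_t = 1.2353. Buyers pay P_b = 87.4412; sellers receive P_s = P_b - 29 = 58.4412.
PS falls from (1/2)(4.6471)(18.5882) = 43.1903 to (1/2)(1.2353)(4.9412) = 3.0519, a change of -40.1384.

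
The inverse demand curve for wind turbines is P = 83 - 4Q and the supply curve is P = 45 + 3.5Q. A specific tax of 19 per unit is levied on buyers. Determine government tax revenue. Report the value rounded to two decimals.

Pre-tax equilibrium: 83 - 4Q = 45 + 3.5Q gives Q* = 5.0667, P* = 62.7333.
A tax on buyers shifts demand down by 19: (83 - 19) - 4Q = 45 + 3.5Q, so Q_t = 2.5333. Buyers pay P_b = 72.8667; sellers receive P_s = P_b - 19 = 53.8667.
Tax revenue = t x Q_t = 19 x 2.5333 = 48.1333.

48.13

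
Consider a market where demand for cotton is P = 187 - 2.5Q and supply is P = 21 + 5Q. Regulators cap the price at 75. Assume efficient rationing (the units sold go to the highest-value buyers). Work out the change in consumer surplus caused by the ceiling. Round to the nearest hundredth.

451.44

Free-market equilibrium: 187 - 2.5Q = 21 + 5Q gives Q* = 22.1333, P* = 131.6667.
At P = 75, sellers supply (75 - 21)/5 = 10.8 while buyers want more, so the quantity traded is 10.8 at price 75.
CS goes from (1/2)(22.1333)(55.3333) = 612.3556 to 1063.8 (computed as (187 - 75)(10.8) - (1/2)(2.5)(10.8)^2), a change of 451.4444.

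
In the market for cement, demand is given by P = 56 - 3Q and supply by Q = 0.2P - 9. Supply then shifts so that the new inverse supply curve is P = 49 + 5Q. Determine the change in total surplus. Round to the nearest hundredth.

-4.50

Rewriting supply in inverse form: P = 45 + 5Q.
Initial equilibrium: Q_0 = 1.375, P_0 = 51.875; CS_0 = (1/2)(1.375)(4.125) = 2.8359, PS_0 = (1/2)(1.375)(6.875) = 4.7266.
New equilibrium: 56 - 3Q = 49 + 5Q gives Q_1 = 0.875, P_1 = 53.375; CS_1 = 1.1484, PS_1 = 1.9141.
Change in total surplus = (1.1484 + 1.9141) - (2.8359 + 4.7266) = -4.5.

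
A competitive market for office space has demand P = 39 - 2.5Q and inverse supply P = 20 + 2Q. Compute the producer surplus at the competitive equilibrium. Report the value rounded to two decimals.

17.83

Equilibrium: 39 - 2.5Q = 20 + 2Q, so Q* = 4.2222 and P* = 28.4444.
The supply curve's price intercept is 20, so PS = (1/2)(Q*)(P* - 20) = (1/2)(4.2222)(8.4444) = 17.8272.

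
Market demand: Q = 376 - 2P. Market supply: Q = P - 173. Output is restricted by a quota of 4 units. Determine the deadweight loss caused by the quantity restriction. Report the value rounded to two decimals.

Rewriting demand in inverse form: P = 188 - 0.5Q.
Rewriting supply in inverse form: P = 173 + Q.
Without the quota, 188 - 0.5Q = 173 + Q gives Q* = 10.
At Q = 4 the demand price is 188 - 0.5(4) = 186 and the supply price is 173 + (4) = 177.
Deadweight loss is the triangle between the curves from 4 to 10: (1/2)(186 - 177)(10 - 4) = 27.

27.00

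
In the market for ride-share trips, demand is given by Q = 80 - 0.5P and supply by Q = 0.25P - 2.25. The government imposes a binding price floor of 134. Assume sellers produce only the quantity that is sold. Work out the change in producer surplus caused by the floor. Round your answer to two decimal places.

Rewriting demand in inverse form: P = 160 - 2Q.
Rewriting supply in inverse form: P = 9 + 4Q.
Free-market equilibrium: 160 - 2Q = 9 + 4Q gives Q* = 25.1667, P* = 109.6667.
At P = 134, buyers demand (160 - 134)/2 = 13 while sellers would supply more, so the quantity traded is 13 at price 134.
PS goes from (1/2)(25.1667)(100.6667) = 1266.7222 to 1287 (computed as (134 - 9)(13) - (1/2)(4)(13)^2), a change of 20.2778.

20.28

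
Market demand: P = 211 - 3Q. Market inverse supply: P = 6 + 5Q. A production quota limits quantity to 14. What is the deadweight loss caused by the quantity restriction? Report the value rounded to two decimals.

Unrestricted equilibrium: Q* = (211 - 6)/(3 + 5) = 25.625.
At Q = 14 the demand price is 211 - 3(14) = 169 and the supply price is 6 + 5(14) = 76.
Deadweight loss is the triangle between the curves from 14 to 25.625: (1/2)(169 - 76)(25.625 - 14) = 540.5625.

540.56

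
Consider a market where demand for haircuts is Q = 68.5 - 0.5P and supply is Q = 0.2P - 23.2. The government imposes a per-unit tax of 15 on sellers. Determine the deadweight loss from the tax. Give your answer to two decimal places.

Rewriting demand in inverse form: P = 137 - 2Q.
Rewriting supply in inverse form: P = 116 + 5Q.
Without the tax, 137 - 2Q = 116 + 5Q so Q* = 3 and P* = 131.
A tax on sellers shifts supply up by 15: 137 - 2Q = 116 + 5Q + 15, so Q_t = 0.8571. Buyers pay P_b = 135.2857; sellers receive P_s = P_b - 15 = 120.2857.
Deadweight loss is the triangle between the curves from Q_t to Q*: (1/2)(3 - 0.8571)(15) = 16.0714.

16.07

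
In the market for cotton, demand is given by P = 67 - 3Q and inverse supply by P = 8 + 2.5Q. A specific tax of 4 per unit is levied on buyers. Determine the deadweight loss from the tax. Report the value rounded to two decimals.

Without the tax, 67 - 3Q = 8 + 2.5Q so Q* = 10.7273 and P* = 34.8182.
A tax on buyers shifts demand down by 4: (67 - 4) - 3Q = 8 + 2.5Q, so Q_t = 10. Buyers pay P_b = 37; sellers receive P_s = P_b - 4 = 33.
Deadweight loss is the triangle between the curves from Q_t to Q*: (1/2)(10.7273 - 10)(4) = 1.4545.

1.45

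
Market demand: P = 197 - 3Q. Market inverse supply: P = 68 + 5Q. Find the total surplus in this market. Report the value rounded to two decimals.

1040.06

Equilibrium: 197 - 3Q = 68 + 5Q, so Q* = 16.125 and P* = 148.625.
CS = (1/2)(16.125)(48.375) = 390.0234 and PS = (1/2)(16.125)(80.625) = 650.0391, so total surplus = 1040.0625.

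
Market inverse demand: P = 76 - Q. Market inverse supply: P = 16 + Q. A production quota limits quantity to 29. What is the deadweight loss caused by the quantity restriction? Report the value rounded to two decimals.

1.00

Without the quota, 76 - Q = 16 + Q gives Q* = 30.
At Q = 29 the demand price is 76 - (29) = 47 and the supply price is 16 + (29) = 45.
DWL = (1/2)(gap between curves at 29) x (Q* - 29) = (1/2)(2)(1) = 1.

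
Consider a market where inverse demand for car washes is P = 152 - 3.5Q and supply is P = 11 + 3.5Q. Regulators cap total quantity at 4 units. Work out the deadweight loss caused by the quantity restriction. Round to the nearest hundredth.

912.07

Without the quota, 152 - 3.5Q = 11 + 3.5Q gives Q* = 20.1429.
At Q = 4 the demand price is 152 - 3.5(4) = 138 and the supply price is 11 + 3.5(4) = 25.
Deadweight loss is the triangle between the curves from 4 to 20.1429: (1/2)(138 - 25)(20.1429 - 4) = 912.0714.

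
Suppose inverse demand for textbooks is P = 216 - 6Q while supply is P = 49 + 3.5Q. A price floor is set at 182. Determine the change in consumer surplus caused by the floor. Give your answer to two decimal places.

Free-market equilibrium: 216 - 6Q = 49 + 3.5Q gives Q* = 17.5789, P* = 110.5263.
At the floor price 182, quantity demanded is (216 - 182)/6 = 5.6667; demand is the short side, so Q = 5.6667 trades at P = 182.
CS goes from (1/2)(17.5789)(105.4737) = 927.0582 to 96.3333 (computed as (216 - 182)(5.6667) - (1/2)(6)(5.6667)^2), a change of -830.7248.

-830.72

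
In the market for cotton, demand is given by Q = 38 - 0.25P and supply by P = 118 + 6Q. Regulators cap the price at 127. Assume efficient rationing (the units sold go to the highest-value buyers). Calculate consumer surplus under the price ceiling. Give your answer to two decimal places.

33.00

Rewriting demand in inverse form: P = 152 - 4Q.
Free-market equilibrium: 152 - 4Q = 118 + 6Q gives Q* = 3.4, P* = 138.4.
At the ceiling price 127, quantity supplied is (127 - 118)/6 = 1.5; supply is the short side, so Q = 1.5 trades at P = 127.
The demand price at Q = 1.5 is 146. CS is the trapezoid between demand and 127 over [0, 1.5]: (1/2)[(152 - 127) + (146 - 127)](1.5) = 33.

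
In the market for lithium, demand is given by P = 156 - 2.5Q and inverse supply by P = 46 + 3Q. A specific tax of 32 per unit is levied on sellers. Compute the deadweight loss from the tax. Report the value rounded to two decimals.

93.09

Without the tax, 156 - 2.5Q = 46 + 3Q so Q* = 20 and P* = 106.
With the tax, sellers need 32 more per unit: 156 - 2.5Q = 46 + 3Q + 32, so Q_t = 14.1818. Buyers pay P_b = 120.5455; sellers receive P_s = P_b - 32 = 88.5455.
Deadweight loss is the triangle between the curves from Q_t to Q*: (1/2)(20 - 14.1818)(32) = 93.0909.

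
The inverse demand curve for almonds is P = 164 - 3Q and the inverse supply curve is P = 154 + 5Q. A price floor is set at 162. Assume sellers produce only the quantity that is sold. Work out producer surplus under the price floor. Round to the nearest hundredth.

4.22

Free-market equilibrium: 164 - 3Q = 154 + 5Q gives Q* = 1.25, P* = 160.25.
At the floor price 162, quantity demanded is (164 - 162)/3 = 0.6667; demand is the short side, so Q = 0.6667 trades at P = 162.
The supply price at Q = 0.6667 is 157.3333. PS is the trapezoid between 162 and supply over [0, 0.6667]: (1/2)[(162 - 154) + (162 - 157.3333)](0.6667) = 4.2222.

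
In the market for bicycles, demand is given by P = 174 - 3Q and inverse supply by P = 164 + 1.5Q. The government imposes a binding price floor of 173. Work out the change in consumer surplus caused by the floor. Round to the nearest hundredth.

-7.24

Without the control, 174 - 3Q = 164 + 1.5Q so Q* = 2.2222 and P* = 167.3333.
At the floor price 173, quantity demanded is (174 - 173)/3 = 0.3333; demand is the short side, so Q = 0.3333 trades at P = 173.
CS goes from (1/2)(2.2222)(6.6667) = 7.4074 to 0.1667 (computed as (174 - 173)(0.3333) - (1/2)(3)(0.3333)^2), a change of -7.2407.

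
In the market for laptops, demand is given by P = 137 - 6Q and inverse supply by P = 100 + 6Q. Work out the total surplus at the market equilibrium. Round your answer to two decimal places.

57.04

Equilibrium: 137 - 6Q = 100 + 6Q, so Q* = 3.0833 and P* = 118.5.
Total surplus is the full triangle between the curves from 0 to Q*: (1/2)(3.0833)(137 - 100) = 57.0417.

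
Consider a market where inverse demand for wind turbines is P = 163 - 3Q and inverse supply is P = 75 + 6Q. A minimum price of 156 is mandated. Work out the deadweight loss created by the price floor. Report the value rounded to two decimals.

Without the control, 163 - 3Q = 75 + 6Q so Q* = 9.7778 and P* = 133.6667.
At P = 156, buyers demand (163 - 156)/3 = 2.3333 while sellers would supply more, so the quantity traded is 2.3333 at price 156.
At Q = 2.3333 the demand price is 156 and the supply price is 89. Deadweight loss is the triangle between the curves from 2.3333 to 9.7778: (1/2)(156 - 89)(9.7778 - 2.3333) = 249.3889.

249.39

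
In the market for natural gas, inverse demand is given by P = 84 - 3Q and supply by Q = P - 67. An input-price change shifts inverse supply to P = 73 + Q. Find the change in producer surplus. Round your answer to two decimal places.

Rewriting supply in inverse form: P = 67 + Q.
Initial equilibrium: Q_0 = 4.25, P_0 = 71.25; CS_0 = (1/2)(4.25)(12.75) = 27.0938, PS_0 = (1/2)(4.25)(4.25) = 9.0312.
New equilibrium: 84 - 3Q = 73 + Q gives Q_1 = 2.75, P_1 = 75.75; CS_1 = 11.3438, PS_1 = 3.7812.
Change in producer surplus = 3.7812 - 9.0312 = -5.25.

-5.25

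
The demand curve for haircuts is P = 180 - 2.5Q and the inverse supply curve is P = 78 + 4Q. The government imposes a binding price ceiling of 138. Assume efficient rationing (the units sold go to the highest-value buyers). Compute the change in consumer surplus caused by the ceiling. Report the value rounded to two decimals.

Without the control, 180 - 2.5Q = 78 + 4Q so Q* = 15.6923 and P* = 140.7692.
At the ceiling price 138, quantity supplied is (138 - 78)/4 = 15; supply is the short side, so Q = 15 trades at P = 138.
CS goes from (1/2)(15.6923)(39.2308) = 307.8107 to 348.75 (computed as (180 - 138)(15) - (1/2)(2.5)(15)^2), a change of 40.9393.

40.94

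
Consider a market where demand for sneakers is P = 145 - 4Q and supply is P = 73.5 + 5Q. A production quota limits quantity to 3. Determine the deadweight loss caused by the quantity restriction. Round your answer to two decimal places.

110.01

Unrestricted equilibrium: Q* = (145 - 73.5)/(4 + 5) = 7.9444.
At Q = 3 the demand price is 145 - 4(3) = 133 and the supply price is 73.5 + 5(3) = 88.5.
DWL = (1/2)(gap between curves at 3) x (Q* - 3) = (1/2)(44.5)(4.9444) = 110.0139.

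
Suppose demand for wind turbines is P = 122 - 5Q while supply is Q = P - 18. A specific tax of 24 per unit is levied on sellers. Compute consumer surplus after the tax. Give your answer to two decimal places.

444.44

Rewriting supply in inverse form: P = 18 + Q.
Without the tax, 122 - 5Q = 18 + Q so Q* = 17.3333 and P* = 35.3333.
A tax on sellers shifts supply up by 24: 122 - 5Q = 18 + Q + 24, so Q_t = 13.3333. Buyers pay P_b = 55.3333; sellers receive P_s = P_b - 24 = 31.3333.
Consumer surplus is the triangle under demand above P_b: (1/2)(13.3333)(122 - 55.3333) = 444.4444.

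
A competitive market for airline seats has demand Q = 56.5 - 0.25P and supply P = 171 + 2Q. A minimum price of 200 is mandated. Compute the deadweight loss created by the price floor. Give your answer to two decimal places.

21.33

Rewriting demand in inverse form: P = 226 - 4Q.
Free-market equilibrium: 226 - 4Q = 171 + 2Q gives Q* = 9.1667, P* = 189.3333.
At P = 200, buyers demand (226 - 200)/4 = 6.5 while sellers would supply more, so the quantity traded is 6.5 at price 200.
The lost-trades triangle has base Q* - 6.5 = 2.6667 and height equal to the gap between the curves at Q = 6.5, which is 200 - 184 = 16. DWL = (1/2)(2.6667)(16) = 21.3333.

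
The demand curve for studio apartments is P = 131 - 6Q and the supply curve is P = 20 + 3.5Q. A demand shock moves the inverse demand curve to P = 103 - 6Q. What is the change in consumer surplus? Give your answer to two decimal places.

Initial equilibrium: Q_0 = 11.6842, P_0 = 60.8947; CS_0 = (1/2)(11.6842)(70.1053) = 409.5623, PS_0 = (1/2)(11.6842)(40.8947) = 238.9114.
New equilibrium: 103 - 6Q = 20 + 3.5Q gives Q_1 = 8.7368, P_1 = 50.5789; CS_1 = 228.9972, PS_1 = 133.5817.
Change in consumer surplus = 228.9972 - 409.5623 = -180.5651.

-180.57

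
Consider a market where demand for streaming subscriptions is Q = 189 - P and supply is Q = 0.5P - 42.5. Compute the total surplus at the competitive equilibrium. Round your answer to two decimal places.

Rewriting demand in inverse form: P = 189 - Q.
Rewriting supply in inverse form: P = 85 + 2Q.
Setting demand equal to supply, 104 = 3Q, so Q* = 34.6667 and P* = 154.3333.
CS = (1/2)(34.6667)(34.6667) = 600.8889 and PS = (1/2)(34.6667)(69.3333) = 1201.7778, so total surplus = 1802.6667.

1802.67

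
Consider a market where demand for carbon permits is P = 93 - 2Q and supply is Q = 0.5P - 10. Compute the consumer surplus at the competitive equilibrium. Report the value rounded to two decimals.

333.06

Rewriting supply in inverse form: P = 20 + 2Q.
Equilibrium: 93 - 2Q = 20 + 2Q, so Q* = 18.25 and P* = 56.5.
CS is the area between the demand curve and P* from 0 to Q*: (1/2)(18.25)(36.5) = 333.0625.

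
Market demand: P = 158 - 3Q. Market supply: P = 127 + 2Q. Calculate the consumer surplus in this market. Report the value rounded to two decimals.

57.66

Equilibrium: 158 - 3Q = 127 + 2Q, so Q* = 6.2 and P* = 139.4.
CS is the area between the demand curve and P* from 0 to Q*: (1/2)(6.2)(18.6) = 57.66.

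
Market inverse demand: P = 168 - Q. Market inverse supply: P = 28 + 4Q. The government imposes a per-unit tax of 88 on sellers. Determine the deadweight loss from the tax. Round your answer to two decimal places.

774.40

Pre-tax equilibrium: 168 - Q = 28 + 4Q gives Q* = 28, P* = 140.
With the tax, sellers need 88 more per unit: 168 - Q = 28 + 4Q + 88, so Q_t = 10.4. Buyers pay P_b = 157.6; sellers receive P_s = P_b - 88 = 69.6.
The welfare triangle lost has base Q* - Q_t = 17.6 and height t = 88, so DWL = (1/2)(17.6)(88) = 774.4.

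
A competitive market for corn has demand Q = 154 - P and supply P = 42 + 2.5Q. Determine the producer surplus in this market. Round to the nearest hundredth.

1280.00

Rewriting demand in inverse form: P = 154 - Q.
Setting demand equal to supply, 112 = 3.5Q, so Q* = 32 and P* = 122.
The supply curve's price intercept is 42, so PS = (1/2)(Q*)(P* - 42) = (1/2)(32)(80) = 1280.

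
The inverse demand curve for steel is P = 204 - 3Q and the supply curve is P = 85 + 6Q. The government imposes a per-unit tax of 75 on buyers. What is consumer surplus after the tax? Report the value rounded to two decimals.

Pre-tax equilibrium: 204 - 3Q = 85 + 6Q gives Q* = 13.2222, P* = 164.3333.
With the tax, buyers' net willingness to pay falls by 75: (204 - 75) - 3Q = 85 + 6Q, so Q_t = 4.8889. Buyers pay P_b = 189.3333; sellers receive P_s = P_b - 75 = 114.3333.
CS = (1/2)(Q_t)(204 - P_b) = (1/2)(4.8889)(14.6667) = 35.8519.

35.85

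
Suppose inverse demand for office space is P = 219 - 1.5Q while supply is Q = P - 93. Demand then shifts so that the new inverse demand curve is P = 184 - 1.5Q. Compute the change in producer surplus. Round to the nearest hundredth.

-607.60

Rewriting supply in inverse form: P = 93 + Q.
Initial equilibrium: Q_0 = 50.4, P_0 = 143.4; CS_0 = (1/2)(50.4)(75.6) = 1905.12, PS_0 = (1/2)(50.4)(50.4) = 1270.08.
New equilibrium: 184 - 1.5Q = 93 + Q gives Q_1 = 36.4, P_1 = 129.4; CS_1 = 993.72, PS_1 = 662.48.
Change in producer surplus = 662.48 - 1270.08 = -607.6.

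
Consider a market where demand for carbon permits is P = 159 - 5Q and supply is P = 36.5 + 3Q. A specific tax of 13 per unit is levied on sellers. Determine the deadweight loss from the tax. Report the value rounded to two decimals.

10.56

Pre-tax equilibrium: 159 - 5Q = 36.5 + 3Q gives Q* = 15.3125, P* = 82.4375.
With the tax, sellers need 13 more per unit: 159 - 5Q = 36.5 + 3Q + 13, so Q_t = 13.6875. Buyers pay P_b = 90.5625; sellers receive P_s = P_b - 13 = 77.5625.
Deadweight loss is the triangle between the curves from Q_t to Q*: (1/2)(15.3125 - 13.6875)(13) = 10.5625.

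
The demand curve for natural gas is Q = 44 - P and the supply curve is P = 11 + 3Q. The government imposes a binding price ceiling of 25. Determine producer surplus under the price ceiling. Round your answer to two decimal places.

32.67

Rewriting demand in inverse form: P = 44 - Q.
Free-market equilibrium: 44 - Q = 11 + 3Q gives Q* = 8.25, P* = 35.75.
At P = 25, sellers supply (25 - 11)/3 = 4.6667 while buyers want more, so the quantity traded is 4.6667 at price 25.
PS is the triangle above supply below 25: (1/2)(4.6667)(25 - 11) = 32.6667.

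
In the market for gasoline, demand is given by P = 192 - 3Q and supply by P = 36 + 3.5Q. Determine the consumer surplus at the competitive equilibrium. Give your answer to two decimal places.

Set 192 - 3Q = 36 + 3.5Q, which gives 156 = 6.5Q, so Q* = 24 and P* = 192 - 3(24) = 120.
The demand choke price is 192, so CS = (1/2)(Q*)(192 - P*) = (1/2)(24)(72) = 864.

864.00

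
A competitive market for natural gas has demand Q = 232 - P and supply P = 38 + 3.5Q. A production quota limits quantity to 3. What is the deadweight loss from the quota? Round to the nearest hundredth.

Rewriting demand in inverse form: P = 232 - Q.
Without the quota, 232 - Q = 38 + 3.5Q gives Q* = 43.1111.
At Q = 3 the demand price is 232 - (3) = 229 and the supply price is 38 + 3.5(3) = 48.5.
DWL = (1/2)(gap between curves at 3) x (Q* - 3) = (1/2)(180.5)(40.1111) = 3620.0278.

3620.03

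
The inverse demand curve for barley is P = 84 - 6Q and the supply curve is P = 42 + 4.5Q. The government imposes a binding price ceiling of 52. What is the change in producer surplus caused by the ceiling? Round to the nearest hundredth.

-24.89

Without the control, 84 - 6Q = 42 + 4.5Q so Q* = 4 and P* = 60.
At the ceiling price 52, quantity supplied is (52 - 42)/4.5 = 2.2222; supply is the short side, so Q = 2.2222 trades at P = 52.
PS goes from (1/2)(4)(18) = 36 to 11.1111 (computed as (52 - 42)(2.2222) - (1/2)(4.5)(2.2222)^2), a change of -24.8889.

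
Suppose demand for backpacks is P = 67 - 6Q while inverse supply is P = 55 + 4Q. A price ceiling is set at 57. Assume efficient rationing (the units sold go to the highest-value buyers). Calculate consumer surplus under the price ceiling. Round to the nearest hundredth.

Without the control, 67 - 6Q = 55 + 4Q so Q* = 1.2 and P* = 59.8.
At P = 57, sellers supply (57 - 55)/4 = 0.5 while buyers want more, so the quantity traded is 0.5 at price 57.
The demand price at Q = 0.5 is 64. CS is the trapezoid between demand and 57 over [0, 0.5]: (1/2)[(67 - 57) + (64 - 57)](0.5) = 4.25.

4.25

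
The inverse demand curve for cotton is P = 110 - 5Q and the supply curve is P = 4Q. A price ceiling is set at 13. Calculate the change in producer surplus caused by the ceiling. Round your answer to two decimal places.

Without the control, 110 - 5Q = 4Q so Q* = 12.2222 and P* = 48.8889.
At the ceiling price 13, quantity supplied is (13 - 0)/4 = 3.25; supply is the short side, so Q = 3.25 trades at P = 13.
PS goes from (1/2)(12.2222)(48.8889) = 298.7654 to 21.125 (computed as (13 - 0)(3.25) - (1/2)(4)(3.25)^2), a change of -277.6404.

-277.64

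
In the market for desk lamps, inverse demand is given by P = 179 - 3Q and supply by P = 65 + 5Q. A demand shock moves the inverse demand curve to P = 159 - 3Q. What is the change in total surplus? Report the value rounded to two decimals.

Initial equilibrium: Q_0 = 14.25, P_0 = 136.25; CS_0 = (1/2)(14.25)(42.75) = 304.5938, PS_0 = (1/2)(14.25)(71.25) = 507.6562.
New equilibrium: 159 - 3Q = 65 + 5Q gives Q_1 = 11.75, P_1 = 123.75; CS_1 = 207.0938, PS_1 = 345.1562.
Change in total surplus = (207.0938 + 345.1562) - (304.5938 + 507.6562) = -260.

-260.00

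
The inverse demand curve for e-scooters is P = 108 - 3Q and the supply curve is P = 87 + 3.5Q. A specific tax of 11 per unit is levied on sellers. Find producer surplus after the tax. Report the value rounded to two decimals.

Without the tax, 108 - 3Q = 87 + 3.5Q so Q* = 3.2308 and P* = 98.3077.
A tax on sellers shifts supply up by 11: 108 - 3Q = 87 + 3.5Q + 11, so Q_t = 1.5385. Buyers pay P_b = 103.3846; sellers receive P_s = P_b - 11 = 92.3846.
PS = (1/2)(Q_t)(P_s - 87) = (1/2)(1.5385)(5.3846) = 4.142.

4.14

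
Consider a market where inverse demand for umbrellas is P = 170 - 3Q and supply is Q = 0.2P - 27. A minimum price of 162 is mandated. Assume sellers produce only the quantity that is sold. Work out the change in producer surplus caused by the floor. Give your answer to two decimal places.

6.37

Rewriting supply in inverse form: P = 135 + 5Q.
Free-market equilibrium: 170 - 3Q = 135 + 5Q gives Q* = 4.375, P* = 156.875.
At the floor price 162, quantity demanded is (170 - 162)/3 = 2.6667; demand is the short side, so Q = 2.6667 trades at P = 162.
PS goes from (1/2)(4.375)(21.875) = 47.8516 to 54.2222 (computed as (162 - 135)(2.6667) - (1/2)(5)(2.6667)^2), a change of 6.3707.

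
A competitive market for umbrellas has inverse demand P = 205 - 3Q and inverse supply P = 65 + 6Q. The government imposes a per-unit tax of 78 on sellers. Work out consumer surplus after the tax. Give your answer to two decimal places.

Pre-tax equilibrium: 205 - 3Q = 65 + 6Q gives Q* = 15.5556, P* = 158.3333.
With the tax, sellers need 78 more per unit: 205 - 3Q = 65 + 6Q + 78, so Q_t = 6.8889. Buyers pay P_b = 184.3333; sellers receive P_s = P_b - 78 = 106.3333.
CS = (1/2)(Q_t)(205 - P_b) = (1/2)(6.8889)(20.6667) = 71.1852.

71.19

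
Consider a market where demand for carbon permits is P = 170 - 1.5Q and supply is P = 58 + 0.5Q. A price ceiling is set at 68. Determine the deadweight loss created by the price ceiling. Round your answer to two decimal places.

Free-market equilibrium: 170 - 1.5Q = 58 + 0.5Q gives Q* = 56, P* = 86.
At the ceiling price 68, quantity supplied is (68 - 58)/0.5 = 20; supply is the short side, so Q = 20 trades at P = 68.
At Q = 20 the demand price is 140 and the supply price is 68. Deadweight loss is the triangle between the curves from 20 to 56: (1/2)(140 - 68)(56 - 20) = 1296.

1296.00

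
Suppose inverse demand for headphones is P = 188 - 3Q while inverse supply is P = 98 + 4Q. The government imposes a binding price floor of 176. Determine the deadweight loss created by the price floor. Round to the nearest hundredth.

Without the control, 188 - 3Q = 98 + 4Q so Q* = 12.8571 and P* = 149.4286.
At P = 176, buyers demand (188 - 176)/3 = 4 while sellers would supply more, so the quantity traded is 4 at price 176.
The lost-trades triangle has base Q* - 4 = 8.8571 and height equal to the gap between the curves at Q = 4, which is 176 - 114 = 62. DWL = (1/2)(8.8571)(62) = 274.5714.

274.57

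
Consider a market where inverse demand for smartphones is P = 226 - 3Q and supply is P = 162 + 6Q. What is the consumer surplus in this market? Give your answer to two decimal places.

Equilibrium: 226 - 3Q = 162 + 6Q, so Q* = 7.1111 and P* = 204.6667.
The demand choke price is 226, so CS = (1/2)(Q*)(226 - P*) = (1/2)(7.1111)(21.3333) = 75.8519.

75.85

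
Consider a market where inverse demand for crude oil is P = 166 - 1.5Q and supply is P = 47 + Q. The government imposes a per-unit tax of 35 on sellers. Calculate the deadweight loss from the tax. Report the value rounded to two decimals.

Pre-tax equilibrium: 166 - 1.5Q = 47 + Q gives Q* = 47.6, P* = 94.6.
A tax on sellers shifts supply up by 35: 166 - 1.5Q = 47 + Q + 35, so Q_t = 33.6. Buyers pay P_b = 115.6; sellers receive P_s = P_b - 35 = 80.6.
The welfare triangle lost has base Q* - Q_t = 14 and height t = 35, so DWL = (1/2)(14)(35) = 245.

245.00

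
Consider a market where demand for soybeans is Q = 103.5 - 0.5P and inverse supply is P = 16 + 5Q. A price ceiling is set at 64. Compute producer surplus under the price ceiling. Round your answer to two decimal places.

Rewriting demand in inverse form: P = 207 - 2Q.
Without the control, 207 - 2Q = 16 + 5Q so Q* = 27.2857 and P* = 152.4286.
At the ceiling price 64, quantity supplied is (64 - 16)/5 = 9.6; supply is the short side, so Q = 9.6 trades at P = 64.
PS is the triangle above supply below 64: (1/2)(9.6)(64 - 16) = 230.4.

230.40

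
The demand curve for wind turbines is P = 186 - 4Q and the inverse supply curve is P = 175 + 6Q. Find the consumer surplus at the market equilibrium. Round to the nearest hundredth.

Setting demand equal to supply, 11 = 10Q, so Q* = 1.1 and P* = 181.6.
The demand choke price is 186, so CS = (1/2)(Q*)(186 - P*) = (1/2)(1.1)(4.4) = 2.42.

2.42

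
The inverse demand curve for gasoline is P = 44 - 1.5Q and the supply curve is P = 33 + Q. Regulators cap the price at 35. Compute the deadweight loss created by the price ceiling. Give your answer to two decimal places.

Free-market equilibrium: 44 - 1.5Q = 33 + Q gives Q* = 4.4, P* = 37.4.
At P = 35, sellers supply (35 - 33)/1 = 2 while buyers want more, so the quantity traded is 2 at price 35.
The lost-trades triangle has base Q* - 2 = 2.4 and height equal to the gap between the curves at Q = 2, which is 41 - 35 = 6. DWL = (1/2)(2.4)(6) = 7.2.

7.20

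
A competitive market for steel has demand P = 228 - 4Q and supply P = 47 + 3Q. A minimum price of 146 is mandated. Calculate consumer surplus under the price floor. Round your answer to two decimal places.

840.50

Without the control, 228 - 4Q = 47 + 3Q so Q* = 25.8571 and P* = 124.5714.
At the floor price 146, quantity demanded is (228 - 146)/4 = 20.5; demand is the short side, so Q = 20.5 trades at P = 146.
CS is the triangle under demand above 146: (1/2)(20.5)(228 - 146) = 840.5.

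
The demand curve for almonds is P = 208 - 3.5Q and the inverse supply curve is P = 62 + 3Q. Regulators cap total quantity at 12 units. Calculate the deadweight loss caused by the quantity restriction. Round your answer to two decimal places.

355.69

Without the quota, 208 - 3.5Q = 62 + 3Q gives Q* = 22.4615.
At Q = 12 the demand price is 208 - 3.5(12) = 166 and the supply price is 62 + 3(12) = 98.
Deadweight loss is the triangle between the curves from 12 to 22.4615: (1/2)(166 - 98)(22.4615 - 12) = 355.6923.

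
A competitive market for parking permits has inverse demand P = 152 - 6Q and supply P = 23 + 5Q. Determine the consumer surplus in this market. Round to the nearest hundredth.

412.59

Equilibrium: 152 - 6Q = 23 + 5Q, so Q* = 11.7273 and P* = 81.6364.
The demand choke price is 152, so CS = (1/2)(Q*)(152 - P*) = (1/2)(11.7273)(70.3636) = 412.5868.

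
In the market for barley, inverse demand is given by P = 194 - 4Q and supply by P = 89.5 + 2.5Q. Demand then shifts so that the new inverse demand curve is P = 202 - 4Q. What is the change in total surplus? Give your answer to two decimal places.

Initial equilibrium: Q_0 = 16.0769, P_0 = 129.6923; CS_0 = (1/2)(16.0769)(64.3077) = 516.9349, PS_0 = (1/2)(16.0769)(40.1923) = 323.0843.
New equilibrium: 202 - 4Q = 89.5 + 2.5Q gives Q_1 = 17.3077, P_1 = 132.7692; CS_1 = 599.1124, PS_1 = 374.4453.
Change in total surplus = (599.1124 + 374.4453) - (516.9349 + 323.0843) = 133.5385.

133.54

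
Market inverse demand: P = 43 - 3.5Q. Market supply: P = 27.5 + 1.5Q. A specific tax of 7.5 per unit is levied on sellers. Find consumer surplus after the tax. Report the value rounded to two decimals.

Pre-tax equilibrium: 43 - 3.5Q = 27.5 + 1.5Q gives Q* = 3.1, P* = 32.15.
With the tax, sellers need 7.5 more per unit: 43 - 3.5Q = 27.5 + 1.5Q + 7.5, so Q_t = 1.6. Buyers pay P_b = 37.4; sellers receive P_s = P_b - 7.5 = 29.9.
CS = (1/2)(Q_t)(43 - P_b) = (1/2)(1.6)(5.6) = 4.48.

4.48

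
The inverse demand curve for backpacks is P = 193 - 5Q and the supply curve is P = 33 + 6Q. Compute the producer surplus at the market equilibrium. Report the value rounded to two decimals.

634.71

Equilibrium: 193 - 5Q = 33 + 6Q, so Q* = 14.5455 and P* = 120.2727.
The supply curve's price intercept is 33, so PS = (1/2)(Q*)(P* - 33) = (1/2)(14.5455)(87.2727) = 634.7107.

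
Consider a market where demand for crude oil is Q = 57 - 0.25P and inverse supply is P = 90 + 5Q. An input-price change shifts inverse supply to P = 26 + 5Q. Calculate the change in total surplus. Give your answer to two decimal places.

1208.89

Rewriting demand in inverse form: P = 228 - 4Q.
Initial equilibrium: Q_0 = 15.3333, P_0 = 166.6667; CS_0 = (1/2)(15.3333)(61.3333) = 470.2222, PS_0 = (1/2)(15.3333)(76.6667) = 587.7778.
New equilibrium: 228 - 4Q = 26 + 5Q gives Q_1 = 22.4444, P_1 = 138.2222; CS_1 = 1007.5062, PS_1 = 1259.3827.
Change in total surplus = (1007.5062 + 1259.3827) - (470.2222 + 587.7778) = 1208.8889.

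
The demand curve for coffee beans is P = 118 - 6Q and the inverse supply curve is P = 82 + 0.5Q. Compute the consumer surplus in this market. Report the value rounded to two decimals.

Equilibrium: 118 - 6Q = 82 + 0.5Q, so Q* = 5.5385 and P* = 84.7692.
CS is the area between the demand curve and P* from 0 to Q*: (1/2)(5.5385)(33.2308) = 92.0237.

92.02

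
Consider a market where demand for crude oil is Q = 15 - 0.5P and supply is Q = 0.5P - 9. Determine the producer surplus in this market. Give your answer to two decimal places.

Rewriting demand in inverse form: P = 30 - 2Q.
Rewriting supply in inverse form: P = 18 + 2Q.
Equilibrium: 30 - 2Q = 18 + 2Q, so Q* = 3 and P* = 24.
Producer surplus is the triangle above supply below P*: (1/2)(3)(24 - 18) = (1/2)(3)(6) = 9.

9.00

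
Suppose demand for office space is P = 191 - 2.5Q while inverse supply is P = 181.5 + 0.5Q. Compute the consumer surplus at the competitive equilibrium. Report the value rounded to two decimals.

Set 191 - 2.5Q = 181.5 + 0.5Q, which gives 9.5 = 3Q, so Q* = 3.1667 and P* = 191 - 2.5(3.1667) = 183.0833.
CS is the area between the demand curve and P* from 0 to Q*: (1/2)(3.1667)(7.9167) = 12.5347.

12.53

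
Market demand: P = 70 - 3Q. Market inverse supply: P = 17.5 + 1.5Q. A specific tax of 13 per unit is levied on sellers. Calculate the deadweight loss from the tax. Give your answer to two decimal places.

Without the tax, 70 - 3Q = 17.5 + 1.5Q so Q* = 11.6667 and P* = 35.
A tax on sellers shifts supply up by 13: 70 - 3Q = 17.5 + 1.5Q + 13, so Q_t = 8.7778. Buyers pay P_b = 43.6667; sellers receive P_s = P_b - 13 = 30.6667.
Deadweight loss is the triangle between the curves from Q_t to Q*: (1/2)(11.6667 - 8.7778)(13) = 18.7778.

18.78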